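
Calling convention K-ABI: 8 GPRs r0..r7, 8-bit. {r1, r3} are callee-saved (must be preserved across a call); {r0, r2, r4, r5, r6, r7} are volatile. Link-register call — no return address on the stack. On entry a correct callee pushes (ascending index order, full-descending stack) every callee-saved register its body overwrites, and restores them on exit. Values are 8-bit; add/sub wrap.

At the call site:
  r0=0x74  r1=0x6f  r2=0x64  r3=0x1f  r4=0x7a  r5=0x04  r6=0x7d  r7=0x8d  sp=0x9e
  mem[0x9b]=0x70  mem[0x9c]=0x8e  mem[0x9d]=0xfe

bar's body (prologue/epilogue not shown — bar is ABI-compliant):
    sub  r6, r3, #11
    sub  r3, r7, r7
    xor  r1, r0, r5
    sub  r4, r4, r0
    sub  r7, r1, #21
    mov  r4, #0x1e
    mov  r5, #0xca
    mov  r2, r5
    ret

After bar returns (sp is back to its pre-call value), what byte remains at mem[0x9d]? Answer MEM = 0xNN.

MEM = 0x6f

prologue: push r1 -> mem[0x9d]=0x6f, sp=0x9d
prologue: push r3 -> mem[0x9c]=0x1f, sp=0x9c
body[0] sub  r6, r3, #11 -> r6=0x14
body[1] sub  r3, r7, r7 -> r3=0x00
body[2] xor  r1, r0, r5 -> r1=0x70
body[3] sub  r4, r4, r0 -> r4=0x06
body[4] sub  r7, r1, #21 -> r7=0x5b
body[5] mov  r4, #0x1e -> r4=0x1e
body[6] mov  r5, #0xca -> r5=0xca
body[7] mov  r2, r5 -> r2=0xca
epilogue: pop r3=0x1f, sp=0x9d
epilogue: pop r1=0x6f, sp=0x9e
prologue pushed ['r1', 'r3'] at ['0x9d', '0x9c']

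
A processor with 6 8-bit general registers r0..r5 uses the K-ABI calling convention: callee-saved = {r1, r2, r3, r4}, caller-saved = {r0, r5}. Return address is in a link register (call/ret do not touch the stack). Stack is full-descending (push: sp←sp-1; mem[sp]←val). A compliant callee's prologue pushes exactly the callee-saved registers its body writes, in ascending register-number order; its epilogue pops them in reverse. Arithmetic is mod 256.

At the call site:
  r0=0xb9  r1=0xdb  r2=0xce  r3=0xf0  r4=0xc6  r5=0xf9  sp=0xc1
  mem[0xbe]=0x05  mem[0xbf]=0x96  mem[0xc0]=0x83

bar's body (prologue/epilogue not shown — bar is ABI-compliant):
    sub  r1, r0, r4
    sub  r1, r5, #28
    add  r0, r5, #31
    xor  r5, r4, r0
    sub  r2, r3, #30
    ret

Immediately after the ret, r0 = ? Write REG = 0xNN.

prologue: push r1 → mem[0xc0]=0xdb, sp=0xc0
prologue: push r2 → mem[0xbf]=0xce, sp=0xbf
body[0] sub  r1, r0, r4 → r1=0xf3
body[1] sub  r1, r5, #28 → r1=0xdd
body[2] add  r0, r5, #31 → r0=0x18
body[3] xor  r5, r4, r0 → r5=0xde
body[4] sub  r2, r3, #30 → r2=0xd2
epilogue: pop r2=0xce, sp=0xc0
epilogue: pop r1=0xdb, sp=0xc1
r0 is caller-saved → body value

REG = 0x18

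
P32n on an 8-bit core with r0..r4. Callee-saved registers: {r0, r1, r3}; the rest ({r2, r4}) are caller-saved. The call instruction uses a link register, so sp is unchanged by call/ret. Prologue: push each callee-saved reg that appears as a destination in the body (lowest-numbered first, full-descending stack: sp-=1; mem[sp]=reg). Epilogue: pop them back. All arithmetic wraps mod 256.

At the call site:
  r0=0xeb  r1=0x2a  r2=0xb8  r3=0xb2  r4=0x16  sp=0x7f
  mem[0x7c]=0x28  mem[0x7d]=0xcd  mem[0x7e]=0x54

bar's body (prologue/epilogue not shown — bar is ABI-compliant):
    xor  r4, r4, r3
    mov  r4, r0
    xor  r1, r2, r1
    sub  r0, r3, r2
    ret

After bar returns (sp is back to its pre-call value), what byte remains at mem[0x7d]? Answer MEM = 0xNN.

MEM = 0x2a

prologue: push r0 → mem[0x7e]=0xeb, sp=0x7e
prologue: push r1 → mem[0x7d]=0x2a, sp=0x7d
body[0] xor  r4, r4, r3 → r4=0xa4
body[1] mov  r4, r0 → r4=0xeb
body[2] xor  r1, r2, r1 → r1=0x92
body[3] sub  r0, r3, r2 → r0=0xfa
epilogue: pop r1=0x2a, sp=0x7e
epilogue: pop r0=0xeb, sp=0x7f
prologue pushed ['r0', 'r1'] at ['0x7e', '0x7d']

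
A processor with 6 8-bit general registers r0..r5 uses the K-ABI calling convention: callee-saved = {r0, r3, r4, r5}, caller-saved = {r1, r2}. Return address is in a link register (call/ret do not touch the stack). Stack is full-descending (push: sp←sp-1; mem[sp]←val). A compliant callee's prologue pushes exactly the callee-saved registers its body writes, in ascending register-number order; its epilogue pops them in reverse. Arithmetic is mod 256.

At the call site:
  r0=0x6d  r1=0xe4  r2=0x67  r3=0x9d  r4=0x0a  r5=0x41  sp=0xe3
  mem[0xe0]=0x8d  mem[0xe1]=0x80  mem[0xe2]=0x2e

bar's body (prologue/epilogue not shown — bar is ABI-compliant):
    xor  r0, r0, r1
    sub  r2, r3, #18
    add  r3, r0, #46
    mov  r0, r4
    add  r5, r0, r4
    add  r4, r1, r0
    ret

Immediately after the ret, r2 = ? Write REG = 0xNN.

REG = 0x8b

prologue: push r0 -> mem[0xe2]=0x6d, sp=0xe2
prologue: push r3 -> mem[0xe1]=0x9d, sp=0xe1
prologue: push r4 -> mem[0xe0]=0x0a, sp=0xe0
prologue: push r5 -> mem[0xdf]=0x41, sp=0xdf
body[0] xor  r0, r0, r1 -> r0=0x89
body[1] sub  r2, r3, #18 -> r2=0x8b
body[2] add  r3, r0, #46 -> r3=0xb7
body[3] mov  r0, r4 -> r0=0x0a
body[4] add  r5, r0, r4 -> r5=0x14
body[5] add  r4, r1, r0 -> r4=0xee
epilogue: pop r5=0x41, sp=0xe0
epilogue: pop r4=0x0a, sp=0xe1
epilogue: pop r3=0x9d, sp=0xe2
epilogue: pop r0=0x6d, sp=0xe3
r2 is caller-saved -> body value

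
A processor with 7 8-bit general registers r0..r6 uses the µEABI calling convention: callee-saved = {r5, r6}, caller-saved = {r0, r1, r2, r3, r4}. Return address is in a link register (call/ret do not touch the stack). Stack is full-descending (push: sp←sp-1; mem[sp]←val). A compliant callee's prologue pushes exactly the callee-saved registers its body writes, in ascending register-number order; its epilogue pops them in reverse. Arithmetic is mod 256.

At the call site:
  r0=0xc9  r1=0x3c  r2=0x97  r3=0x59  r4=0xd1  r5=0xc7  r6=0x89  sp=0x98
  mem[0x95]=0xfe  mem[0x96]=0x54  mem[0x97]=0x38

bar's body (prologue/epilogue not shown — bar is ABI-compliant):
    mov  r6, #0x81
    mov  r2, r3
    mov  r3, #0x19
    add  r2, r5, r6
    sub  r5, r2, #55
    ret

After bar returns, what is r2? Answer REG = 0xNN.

REG = 0x48

prologue: push r5 -> mem[0x97]=0xc7, sp=0x97
prologue: push r6 -> mem[0x96]=0x89, sp=0x96
body[0] mov  r6, #0x81 -> r6=0x81
body[1] mov  r2, r3 -> r2=0x59
body[2] mov  r3, #0x19 -> r3=0x19
body[3] add  r2, r5, r6 -> r2=0x48
body[4] sub  r5, r2, #55 -> r5=0x11
epilogue: pop r6=0x89, sp=0x97
epilogue: pop r5=0xc7, sp=0x98
r2 is caller-saved -> body value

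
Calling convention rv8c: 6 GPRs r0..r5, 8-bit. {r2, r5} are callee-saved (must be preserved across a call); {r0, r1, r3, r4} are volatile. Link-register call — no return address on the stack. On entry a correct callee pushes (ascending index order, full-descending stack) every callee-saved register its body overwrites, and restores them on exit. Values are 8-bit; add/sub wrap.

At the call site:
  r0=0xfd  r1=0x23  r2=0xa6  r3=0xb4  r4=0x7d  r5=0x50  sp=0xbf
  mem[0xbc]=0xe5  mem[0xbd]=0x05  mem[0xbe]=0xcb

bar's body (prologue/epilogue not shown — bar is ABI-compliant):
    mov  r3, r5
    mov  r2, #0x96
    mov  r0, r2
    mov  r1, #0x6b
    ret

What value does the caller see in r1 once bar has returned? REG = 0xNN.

REG = 0x6b

prologue: push r2 → mem[0xbe]=0xa6, sp=0xbe
body[0] mov  r3, r5 → r3=0x50
body[1] mov  r2, #0x96 → r2=0x96
body[2] mov  r0, r2 → r0=0x96
body[3] mov  r1, #0x6b → r1=0x6b
epilogue: pop r2=0xa6, sp=0xbf
r1 is caller-saved → body value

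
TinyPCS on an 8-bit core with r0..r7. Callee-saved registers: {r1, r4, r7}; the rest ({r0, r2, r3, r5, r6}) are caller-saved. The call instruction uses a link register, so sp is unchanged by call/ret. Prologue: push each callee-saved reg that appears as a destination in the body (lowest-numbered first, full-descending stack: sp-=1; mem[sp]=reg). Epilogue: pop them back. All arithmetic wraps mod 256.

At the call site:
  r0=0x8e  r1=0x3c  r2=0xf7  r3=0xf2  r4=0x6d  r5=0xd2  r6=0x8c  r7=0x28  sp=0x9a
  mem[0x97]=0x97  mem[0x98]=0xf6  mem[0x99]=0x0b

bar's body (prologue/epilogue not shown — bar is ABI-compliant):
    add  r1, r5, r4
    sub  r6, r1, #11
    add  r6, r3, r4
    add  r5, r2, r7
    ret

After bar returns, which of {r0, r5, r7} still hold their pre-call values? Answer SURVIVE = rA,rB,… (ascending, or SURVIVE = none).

SURVIVE = r0,r7

prologue: push r1 -> mem[0x99]=0x3c, sp=0x99
body[0] add  r1, r5, r4 -> r1=0x3f
body[1] sub  r6, r1, #11 -> r6=0x34
body[2] add  r6, r3, r4 -> r6=0x5f
body[3] add  r5, r2, r7 -> r5=0x1f
epilogue: pop r1=0x3c, sp=0x9a
r0: caller-saved, written=False
r5: caller-saved, written=True
r7: callee-saved, written=False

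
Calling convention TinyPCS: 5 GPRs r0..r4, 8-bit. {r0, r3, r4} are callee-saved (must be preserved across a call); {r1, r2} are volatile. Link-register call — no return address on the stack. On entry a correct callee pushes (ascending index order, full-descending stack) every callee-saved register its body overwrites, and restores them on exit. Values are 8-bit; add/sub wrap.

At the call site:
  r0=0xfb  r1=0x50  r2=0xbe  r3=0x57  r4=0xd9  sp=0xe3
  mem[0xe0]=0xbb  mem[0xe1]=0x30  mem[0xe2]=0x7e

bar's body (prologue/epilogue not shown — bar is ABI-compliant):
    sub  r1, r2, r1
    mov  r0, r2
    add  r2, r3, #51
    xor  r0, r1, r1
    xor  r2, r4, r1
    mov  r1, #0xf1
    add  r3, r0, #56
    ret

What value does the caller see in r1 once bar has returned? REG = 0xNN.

REG = 0xf1

prologue: push r0 -> mem[0xe2]=0xfb, sp=0xe2
prologue: push r3 -> mem[0xe1]=0x57, sp=0xe1
body[0] sub  r1, r2, r1 -> r1=0x6e
body[1] mov  r0, r2 -> r0=0xbe
body[2] add  r2, r3, #51 -> r2=0x8a
body[3] xor  r0, r1, r1 -> r0=0x00
body[4] xor  r2, r4, r1 -> r2=0xb7
body[5] mov  r1, #0xf1 -> r1=0xf1
body[6] add  r3, r0, #56 -> r3=0x38
epilogue: pop r3=0x57, sp=0xe2
epilogue: pop r0=0xfb, sp=0xe3
r1 is caller-saved -> body value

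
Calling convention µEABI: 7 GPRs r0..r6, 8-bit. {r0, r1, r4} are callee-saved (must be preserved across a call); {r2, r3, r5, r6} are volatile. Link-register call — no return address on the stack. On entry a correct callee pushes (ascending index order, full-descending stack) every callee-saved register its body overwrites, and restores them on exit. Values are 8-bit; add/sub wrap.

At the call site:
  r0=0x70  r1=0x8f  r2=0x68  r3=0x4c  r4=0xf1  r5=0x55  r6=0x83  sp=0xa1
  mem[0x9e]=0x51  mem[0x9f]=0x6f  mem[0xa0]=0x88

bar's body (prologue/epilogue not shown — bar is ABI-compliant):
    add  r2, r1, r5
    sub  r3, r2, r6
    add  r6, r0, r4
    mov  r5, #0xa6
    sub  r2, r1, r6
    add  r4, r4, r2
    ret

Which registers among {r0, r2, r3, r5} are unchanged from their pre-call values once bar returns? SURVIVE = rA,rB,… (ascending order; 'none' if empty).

prologue: push r4 -> mem[0xa0]=0xf1, sp=0xa0
body[0] add  r2, r1, r5 -> r2=0xe4
body[1] sub  r3, r2, r6 -> r3=0x61
body[2] add  r6, r0, r4 -> r6=0x61
body[3] mov  r5, #0xa6 -> r5=0xa6
body[4] sub  r2, r1, r6 -> r2=0x2e
body[5] add  r4, r4, r2 -> r4=0x1f
epilogue: pop r4=0xf1, sp=0xa1
r0: callee-saved, written=False
r2: caller-saved, written=True
r3: caller-saved, written=True
r5: caller-saved, written=True

SURVIVE = r0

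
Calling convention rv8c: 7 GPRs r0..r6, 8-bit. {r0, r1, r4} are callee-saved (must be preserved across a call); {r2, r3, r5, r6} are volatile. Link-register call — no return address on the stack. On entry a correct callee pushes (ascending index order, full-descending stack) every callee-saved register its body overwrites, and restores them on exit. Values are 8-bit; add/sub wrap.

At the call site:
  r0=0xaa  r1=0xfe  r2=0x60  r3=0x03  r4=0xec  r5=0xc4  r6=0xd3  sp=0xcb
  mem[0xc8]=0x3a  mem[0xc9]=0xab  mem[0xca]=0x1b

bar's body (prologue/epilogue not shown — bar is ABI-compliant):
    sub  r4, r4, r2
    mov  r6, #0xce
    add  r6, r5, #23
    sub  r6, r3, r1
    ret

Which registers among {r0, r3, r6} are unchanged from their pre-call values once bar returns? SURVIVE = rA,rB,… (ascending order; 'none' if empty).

SURVIVE = r0,r3

prologue: push r4 → mem[0xca]=0xec, sp=0xca
body[0] sub  r4, r4, r2 → r4=0x8c
body[1] mov  r6, #0xce → r6=0xce
body[2] add  r6, r5, #23 → r6=0xdb
body[3] sub  r6, r3, r1 → r6=0x05
epilogue: pop r4=0xec, sp=0xcb
r0: callee-saved, written=False
r3: caller-saved, written=False
r6: caller-saved, written=True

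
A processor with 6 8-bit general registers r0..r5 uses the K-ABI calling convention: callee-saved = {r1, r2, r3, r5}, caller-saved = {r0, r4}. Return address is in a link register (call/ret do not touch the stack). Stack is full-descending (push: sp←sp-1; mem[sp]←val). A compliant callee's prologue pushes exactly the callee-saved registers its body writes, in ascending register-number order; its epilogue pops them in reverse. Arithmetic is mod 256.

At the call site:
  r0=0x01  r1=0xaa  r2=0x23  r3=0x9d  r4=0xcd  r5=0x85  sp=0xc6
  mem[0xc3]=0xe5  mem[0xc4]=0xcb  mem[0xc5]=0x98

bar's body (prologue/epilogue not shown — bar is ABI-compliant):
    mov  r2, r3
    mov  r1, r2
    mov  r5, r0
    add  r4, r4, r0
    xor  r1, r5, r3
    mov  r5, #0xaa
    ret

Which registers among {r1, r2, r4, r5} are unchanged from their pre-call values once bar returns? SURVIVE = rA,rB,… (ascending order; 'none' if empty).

prologue: push r1 → mem[0xc5]=0xaa, sp=0xc5
prologue: push r2 → mem[0xc4]=0x23, sp=0xc4
prologue: push r5 → mem[0xc3]=0x85, sp=0xc3
body[0] mov  r2, r3 → r2=0x9d
body[1] mov  r1, r2 → r1=0x9d
body[2] mov  r5, r0 → r5=0x01
body[3] add  r4, r4, r0 → r4=0xce
body[4] xor  r1, r5, r3 → r1=0x9c
body[5] mov  r5, #0xaa → r5=0xaa
epilogue: pop r5=0x85, sp=0xc4
epilogue: pop r2=0x23, sp=0xc5
epilogue: pop r1=0xaa, sp=0xc6
r1: callee-saved, written=True
r2: callee-saved, written=True
r4: caller-saved, written=True
r5: callee-saved, written=True

SURVIVE = r1,r2,r5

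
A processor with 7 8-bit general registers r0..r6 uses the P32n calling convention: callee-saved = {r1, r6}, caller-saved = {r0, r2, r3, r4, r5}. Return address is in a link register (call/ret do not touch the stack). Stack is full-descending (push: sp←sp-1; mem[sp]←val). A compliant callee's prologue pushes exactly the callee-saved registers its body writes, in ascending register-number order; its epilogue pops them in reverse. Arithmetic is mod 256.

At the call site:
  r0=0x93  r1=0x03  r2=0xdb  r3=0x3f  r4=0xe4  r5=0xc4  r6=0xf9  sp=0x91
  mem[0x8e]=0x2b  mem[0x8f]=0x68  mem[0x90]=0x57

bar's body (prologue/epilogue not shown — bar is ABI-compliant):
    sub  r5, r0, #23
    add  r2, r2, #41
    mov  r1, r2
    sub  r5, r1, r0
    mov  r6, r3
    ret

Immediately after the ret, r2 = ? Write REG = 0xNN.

REG = 0x04

prologue: push r1 -> mem[0x90]=0x03, sp=0x90
prologue: push r6 -> mem[0x8f]=0xf9, sp=0x8f
body[0] sub  r5, r0, #23 -> r5=0x7c
body[1] add  r2, r2, #41 -> r2=0x04
body[2] mov  r1, r2 -> r1=0x04
body[3] sub  r5, r1, r0 -> r5=0x71
body[4] mov  r6, r3 -> r6=0x3f
epilogue: pop r6=0xf9, sp=0x90
epilogue: pop r1=0x03, sp=0x91
r2 is caller-saved -> body value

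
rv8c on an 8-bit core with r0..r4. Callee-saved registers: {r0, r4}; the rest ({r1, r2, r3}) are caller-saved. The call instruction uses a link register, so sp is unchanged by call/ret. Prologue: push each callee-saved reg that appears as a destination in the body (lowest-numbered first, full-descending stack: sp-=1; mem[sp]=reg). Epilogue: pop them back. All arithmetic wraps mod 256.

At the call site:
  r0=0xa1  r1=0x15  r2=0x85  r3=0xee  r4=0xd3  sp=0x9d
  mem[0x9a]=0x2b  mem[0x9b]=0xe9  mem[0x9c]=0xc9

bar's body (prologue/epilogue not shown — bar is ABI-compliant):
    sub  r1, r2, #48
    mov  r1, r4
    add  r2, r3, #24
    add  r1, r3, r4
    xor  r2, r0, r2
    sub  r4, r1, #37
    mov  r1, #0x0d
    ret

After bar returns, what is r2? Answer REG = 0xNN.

prologue: push r4 -> mem[0x9c]=0xd3, sp=0x9c
body[0] sub  r1, r2, #48 -> r1=0x55
body[1] mov  r1, r4 -> r1=0xd3
body[2] add  r2, r3, #24 -> r2=0x06
body[3] add  r1, r3, r4 -> r1=0xc1
body[4] xor  r2, r0, r2 -> r2=0xa7
body[5] sub  r4, r1, #37 -> r4=0x9c
body[6] mov  r1, #0x0d -> r1=0x0d
epilogue: pop r4=0xd3, sp=0x9d
r2 is caller-saved -> body value

REG = 0xa7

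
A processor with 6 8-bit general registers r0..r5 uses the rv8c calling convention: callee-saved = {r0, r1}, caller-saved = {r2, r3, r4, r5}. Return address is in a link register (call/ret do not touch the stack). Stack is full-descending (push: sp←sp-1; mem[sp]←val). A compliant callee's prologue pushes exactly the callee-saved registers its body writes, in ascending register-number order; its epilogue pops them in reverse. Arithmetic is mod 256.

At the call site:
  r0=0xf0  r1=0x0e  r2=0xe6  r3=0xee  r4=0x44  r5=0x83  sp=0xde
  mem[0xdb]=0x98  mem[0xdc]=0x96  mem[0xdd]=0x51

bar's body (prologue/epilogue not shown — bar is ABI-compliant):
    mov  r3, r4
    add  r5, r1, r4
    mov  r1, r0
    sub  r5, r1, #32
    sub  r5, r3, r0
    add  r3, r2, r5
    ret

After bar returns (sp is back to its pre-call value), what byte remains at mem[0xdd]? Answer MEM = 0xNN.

prologue: push r1 -> mem[0xdd]=0x0e, sp=0xdd
body[0] mov  r3, r4 -> r3=0x44
body[1] add  r5, r1, r4 -> r5=0x52
body[2] mov  r1, r0 -> r1=0xf0
body[3] sub  r5, r1, #32 -> r5=0xd0
body[4] sub  r5, r3, r0 -> r5=0x54
body[5] add  r3, r2, r5 -> r3=0x3a
epilogue: pop r1=0x0e, sp=0xde
prologue pushed ['r1'] at ['0xdd']

MEM = 0x0e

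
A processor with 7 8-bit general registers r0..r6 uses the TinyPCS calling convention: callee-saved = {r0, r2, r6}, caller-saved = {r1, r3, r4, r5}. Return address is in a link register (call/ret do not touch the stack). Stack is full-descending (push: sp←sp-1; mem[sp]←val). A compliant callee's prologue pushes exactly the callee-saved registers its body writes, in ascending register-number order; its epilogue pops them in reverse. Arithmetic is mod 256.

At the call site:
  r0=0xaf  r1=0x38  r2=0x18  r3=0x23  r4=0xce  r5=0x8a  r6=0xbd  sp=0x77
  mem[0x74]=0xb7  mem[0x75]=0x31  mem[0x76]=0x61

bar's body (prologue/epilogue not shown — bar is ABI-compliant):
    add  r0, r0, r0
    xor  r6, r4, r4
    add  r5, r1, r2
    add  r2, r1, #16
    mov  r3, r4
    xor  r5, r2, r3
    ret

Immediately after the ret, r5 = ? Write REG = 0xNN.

REG = 0x86

prologue: push r0 -> mem[0x76]=0xaf, sp=0x76
prologue: push r2 -> mem[0x75]=0x18, sp=0x75
prologue: push r6 -> mem[0x74]=0xbd, sp=0x74
body[0] add  r0, r0, r0 -> r0=0x5e
body[1] xor  r6, r4, r4 -> r6=0x00
body[2] add  r5, r1, r2 -> r5=0x50
body[3] add  r2, r1, #16 -> r2=0x48
body[4] mov  r3, r4 -> r3=0xce
body[5] xor  r5, r2, r3 -> r5=0x86
epilogue: pop r6=0xbd, sp=0x75
epilogue: pop r2=0x18, sp=0x76
epilogue: pop r0=0xaf, sp=0x77
r5 is caller-saved -> body value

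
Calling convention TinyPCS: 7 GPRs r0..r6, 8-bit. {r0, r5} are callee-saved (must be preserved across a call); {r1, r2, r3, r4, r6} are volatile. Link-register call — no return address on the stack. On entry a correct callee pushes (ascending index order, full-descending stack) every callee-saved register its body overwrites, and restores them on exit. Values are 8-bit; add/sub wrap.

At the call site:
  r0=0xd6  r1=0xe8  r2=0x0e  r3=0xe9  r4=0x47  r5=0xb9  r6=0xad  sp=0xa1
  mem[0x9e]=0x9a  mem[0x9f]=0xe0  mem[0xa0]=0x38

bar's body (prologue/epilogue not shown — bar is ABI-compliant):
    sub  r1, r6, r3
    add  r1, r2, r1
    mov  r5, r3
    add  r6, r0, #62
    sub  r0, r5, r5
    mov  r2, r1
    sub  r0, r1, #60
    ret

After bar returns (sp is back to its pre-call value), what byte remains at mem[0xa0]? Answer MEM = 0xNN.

prologue: push r0 -> mem[0xa0]=0xd6, sp=0xa0
prologue: push r5 -> mem[0x9f]=0xb9, sp=0x9f
body[0] sub  r1, r6, r3 -> r1=0xc4
body[1] add  r1, r2, r1 -> r1=0xd2
body[2] mov  r5, r3 -> r5=0xe9
body[3] add  r6, r0, #62 -> r6=0x14
body[4] sub  r0, r5, r5 -> r0=0x00
body[5] mov  r2, r1 -> r2=0xd2
body[6] sub  r0, r1, #60 -> r0=0x96
epilogue: pop r5=0xb9, sp=0xa0
epilogue: pop r0=0xd6, sp=0xa1
prologue pushed ['r0', 'r5'] at ['0xa0', '0x9f']

MEM = 0xd6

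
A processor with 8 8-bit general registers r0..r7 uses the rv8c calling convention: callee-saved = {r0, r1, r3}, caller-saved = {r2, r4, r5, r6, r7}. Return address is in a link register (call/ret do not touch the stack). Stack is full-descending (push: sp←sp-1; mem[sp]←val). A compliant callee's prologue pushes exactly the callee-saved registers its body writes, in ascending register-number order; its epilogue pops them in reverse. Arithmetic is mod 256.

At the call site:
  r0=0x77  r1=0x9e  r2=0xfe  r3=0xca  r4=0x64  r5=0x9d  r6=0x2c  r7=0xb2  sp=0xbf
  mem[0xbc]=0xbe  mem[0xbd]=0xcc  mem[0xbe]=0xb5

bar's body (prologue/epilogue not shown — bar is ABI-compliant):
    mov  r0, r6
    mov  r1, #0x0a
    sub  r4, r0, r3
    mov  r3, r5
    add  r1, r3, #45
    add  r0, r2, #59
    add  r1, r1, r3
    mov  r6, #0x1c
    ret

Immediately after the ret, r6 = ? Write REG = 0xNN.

REG = 0x1c

prologue: push r0 -> mem[0xbe]=0x77, sp=0xbe
prologue: push r1 -> mem[0xbd]=0x9e, sp=0xbd
prologue: push r3 -> mem[0xbc]=0xca, sp=0xbc
body[0] mov  r0, r6 -> r0=0x2c
body[1] mov  r1, #0x0a -> r1=0x0a
body[2] sub  r4, r0, r3 -> r4=0x62
body[3] mov  r3, r5 -> r3=0x9d
body[4] add  r1, r3, #45 -> r1=0xca
body[5] add  r0, r2, #59 -> r0=0x39
body[6] add  r1, r1, r3 -> r1=0x67
body[7] mov  r6, #0x1c -> r6=0x1c
epilogue: pop r3=0xca, sp=0xbd
epilogue: pop r1=0x9e, sp=0xbe
epilogue: pop r0=0x77, sp=0xbf
r6 is caller-saved -> body value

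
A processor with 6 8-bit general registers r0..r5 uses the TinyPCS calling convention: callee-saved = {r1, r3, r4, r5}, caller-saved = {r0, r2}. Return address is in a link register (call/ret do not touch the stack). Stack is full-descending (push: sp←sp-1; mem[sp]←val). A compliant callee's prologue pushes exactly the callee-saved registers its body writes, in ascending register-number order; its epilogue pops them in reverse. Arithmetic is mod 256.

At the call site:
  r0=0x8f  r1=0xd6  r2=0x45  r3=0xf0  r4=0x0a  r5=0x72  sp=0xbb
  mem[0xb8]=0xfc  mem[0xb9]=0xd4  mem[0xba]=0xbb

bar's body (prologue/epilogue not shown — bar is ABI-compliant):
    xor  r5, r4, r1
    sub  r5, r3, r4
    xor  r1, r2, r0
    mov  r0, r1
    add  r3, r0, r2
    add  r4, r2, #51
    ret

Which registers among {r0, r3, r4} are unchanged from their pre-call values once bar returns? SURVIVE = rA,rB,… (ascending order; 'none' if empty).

SURVIVE = r3,r4

prologue: push r1 → mem[0xba]=0xd6, sp=0xba
prologue: push r3 → mem[0xb9]=0xf0, sp=0xb9
prologue: push r4 → mem[0xb8]=0x0a, sp=0xb8
prologue: push r5 → mem[0xb7]=0x72, sp=0xb7
body[0] xor  r5, r4, r1 → r5=0xdc
body[1] sub  r5, r3, r4 → r5=0xe6
body[2] xor  r1, r2, r0 → r1=0xca
body[3] mov  r0, r1 → r0=0xca
body[4] add  r3, r0, r2 → r3=0x0f
body[5] add  r4, r2, #51 → r4=0x78
epilogue: pop r5=0x72, sp=0xb8
epilogue: pop r4=0x0a, sp=0xb9
epilogue: pop r3=0xf0, sp=0xba
epilogue: pop r1=0xd6, sp=0xbb
r0: caller-saved, written=True
r3: callee-saved, written=True
r4: callee-saved, written=True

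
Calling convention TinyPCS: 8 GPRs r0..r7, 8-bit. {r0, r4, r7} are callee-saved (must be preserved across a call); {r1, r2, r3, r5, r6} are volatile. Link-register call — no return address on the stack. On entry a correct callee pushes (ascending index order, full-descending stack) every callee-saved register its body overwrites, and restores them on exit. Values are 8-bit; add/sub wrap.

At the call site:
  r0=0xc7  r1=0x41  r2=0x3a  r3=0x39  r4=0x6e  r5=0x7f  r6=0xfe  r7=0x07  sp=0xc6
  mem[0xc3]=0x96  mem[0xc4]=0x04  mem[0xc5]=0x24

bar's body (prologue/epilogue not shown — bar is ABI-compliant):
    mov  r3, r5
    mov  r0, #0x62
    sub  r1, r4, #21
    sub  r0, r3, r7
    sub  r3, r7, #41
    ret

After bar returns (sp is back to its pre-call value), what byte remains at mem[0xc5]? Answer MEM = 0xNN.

MEM = 0xc7

prologue: push r0 → mem[0xc5]=0xc7, sp=0xc5
body[0] mov  r3, r5 → r3=0x7f
body[1] mov  r0, #0x62 → r0=0x62
body[2] sub  r1, r4, #21 → r1=0x59
body[3] sub  r0, r3, r7 → r0=0x78
body[4] sub  r3, r7, #41 → r3=0xde
epilogue: pop r0=0xc7, sp=0xc6
prologue pushed ['r0'] at ['0xc5']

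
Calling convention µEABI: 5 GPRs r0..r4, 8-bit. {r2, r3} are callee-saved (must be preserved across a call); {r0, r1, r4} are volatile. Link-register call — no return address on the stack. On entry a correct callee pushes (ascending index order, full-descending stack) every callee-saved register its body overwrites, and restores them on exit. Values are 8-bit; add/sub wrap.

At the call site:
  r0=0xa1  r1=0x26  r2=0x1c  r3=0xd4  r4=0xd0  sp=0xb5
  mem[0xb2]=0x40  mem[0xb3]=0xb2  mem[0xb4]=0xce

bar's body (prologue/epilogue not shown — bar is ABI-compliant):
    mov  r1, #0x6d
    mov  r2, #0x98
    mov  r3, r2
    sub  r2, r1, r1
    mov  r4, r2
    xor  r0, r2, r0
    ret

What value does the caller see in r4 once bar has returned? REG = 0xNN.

REG = 0x00

prologue: push r2 → mem[0xb4]=0x1c, sp=0xb4
prologue: push r3 → mem[0xb3]=0xd4, sp=0xb3
body[0] mov  r1, #0x6d → r1=0x6d
body[1] mov  r2, #0x98 → r2=0x98
body[2] mov  r3, r2 → r3=0x98
body[3] sub  r2, r1, r1 → r2=0x00
body[4] mov  r4, r2 → r4=0x00
body[5] xor  r0, r2, r0 → r0=0xa1
epilogue: pop r3=0xd4, sp=0xb4
epilogue: pop r2=0x1c, sp=0xb5
r4 is caller-saved → body value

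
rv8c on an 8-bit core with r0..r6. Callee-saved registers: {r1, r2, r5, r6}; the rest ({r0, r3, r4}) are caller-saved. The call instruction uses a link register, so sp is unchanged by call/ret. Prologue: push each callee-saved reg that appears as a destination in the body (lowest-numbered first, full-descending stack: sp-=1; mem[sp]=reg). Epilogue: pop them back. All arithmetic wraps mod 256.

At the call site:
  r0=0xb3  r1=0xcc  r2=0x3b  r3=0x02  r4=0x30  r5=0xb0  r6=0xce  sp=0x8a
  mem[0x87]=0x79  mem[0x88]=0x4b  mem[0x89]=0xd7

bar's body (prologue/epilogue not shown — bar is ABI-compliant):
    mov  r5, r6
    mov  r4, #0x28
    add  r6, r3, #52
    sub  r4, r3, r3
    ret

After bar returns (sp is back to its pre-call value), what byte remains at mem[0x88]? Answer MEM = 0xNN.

prologue: push r5 → mem[0x89]=0xb0, sp=0x89
prologue: push r6 → mem[0x88]=0xce, sp=0x88
body[0] mov  r5, r6 → r5=0xce
body[1] mov  r4, #0x28 → r4=0x28
body[2] add  r6, r3, #52 → r6=0x36
body[3] sub  r4, r3, r3 → r4=0x00
epilogue: pop r6=0xce, sp=0x89
epilogue: pop r5=0xb0, sp=0x8a
prologue pushed ['r5', 'r6'] at ['0x89', '0x88']

MEM = 0xce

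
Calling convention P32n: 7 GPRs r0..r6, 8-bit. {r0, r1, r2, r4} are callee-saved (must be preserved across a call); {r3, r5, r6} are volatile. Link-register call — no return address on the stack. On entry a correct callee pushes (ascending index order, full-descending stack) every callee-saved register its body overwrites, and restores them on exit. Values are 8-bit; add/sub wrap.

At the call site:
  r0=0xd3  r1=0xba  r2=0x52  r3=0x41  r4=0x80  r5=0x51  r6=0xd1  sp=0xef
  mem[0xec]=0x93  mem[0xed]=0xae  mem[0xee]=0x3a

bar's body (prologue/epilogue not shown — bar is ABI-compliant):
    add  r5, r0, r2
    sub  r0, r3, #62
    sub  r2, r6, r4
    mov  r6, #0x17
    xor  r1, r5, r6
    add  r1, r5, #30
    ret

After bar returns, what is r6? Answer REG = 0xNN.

prologue: push r0 -> mem[0xee]=0xd3, sp=0xee
prologue: push r1 -> mem[0xed]=0xba, sp=0xed
prologue: push r2 -> mem[0xec]=0x52, sp=0xec
body[0] add  r5, r0, r2 -> r5=0x25
body[1] sub  r0, r3, #62 -> r0=0x03
body[2] sub  r2, r6, r4 -> r2=0x51
body[3] mov  r6, #0x17 -> r6=0x17
body[4] xor  r1, r5, r6 -> r1=0x32
body[5] add  r1, r5, #30 -> r1=0x43
epilogue: pop r2=0x52, sp=0xed
epilogue: pop r1=0xba, sp=0xee
epilogue: pop r0=0xd3, sp=0xef
r6 is caller-saved -> body value

REG = 0x17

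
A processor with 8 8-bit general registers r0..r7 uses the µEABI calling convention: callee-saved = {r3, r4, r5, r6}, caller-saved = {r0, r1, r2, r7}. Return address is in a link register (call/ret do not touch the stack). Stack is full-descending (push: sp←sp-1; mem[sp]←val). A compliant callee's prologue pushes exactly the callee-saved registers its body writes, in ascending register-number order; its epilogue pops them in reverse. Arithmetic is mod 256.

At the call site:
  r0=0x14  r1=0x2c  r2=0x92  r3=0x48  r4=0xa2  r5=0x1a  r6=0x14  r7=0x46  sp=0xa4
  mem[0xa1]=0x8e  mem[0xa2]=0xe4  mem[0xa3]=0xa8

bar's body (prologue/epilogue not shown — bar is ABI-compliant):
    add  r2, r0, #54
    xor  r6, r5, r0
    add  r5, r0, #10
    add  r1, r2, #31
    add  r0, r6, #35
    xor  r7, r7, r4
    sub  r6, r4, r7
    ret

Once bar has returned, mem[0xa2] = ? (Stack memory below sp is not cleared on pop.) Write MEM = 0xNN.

MEM = 0x14

prologue: push r5 -> mem[0xa3]=0x1a, sp=0xa3
prologue: push r6 -> mem[0xa2]=0x14, sp=0xa2
body[0] add  r2, r0, #54 -> r2=0x4a
body[1] xor  r6, r5, r0 -> r6=0x0e
body[2] add  r5, r0, #10 -> r5=0x1e
body[3] add  r1, r2, #31 -> r1=0x69
body[4] add  r0, r6, #35 -> r0=0x31
body[5] xor  r7, r7, r4 -> r7=0xe4
body[6] sub  r6, r4, r7 -> r6=0xbe
epilogue: pop r6=0x14, sp=0xa3
epilogue: pop r5=0x1a, sp=0xa4
prologue pushed ['r5', 'r6'] at ['0xa3', '0xa2']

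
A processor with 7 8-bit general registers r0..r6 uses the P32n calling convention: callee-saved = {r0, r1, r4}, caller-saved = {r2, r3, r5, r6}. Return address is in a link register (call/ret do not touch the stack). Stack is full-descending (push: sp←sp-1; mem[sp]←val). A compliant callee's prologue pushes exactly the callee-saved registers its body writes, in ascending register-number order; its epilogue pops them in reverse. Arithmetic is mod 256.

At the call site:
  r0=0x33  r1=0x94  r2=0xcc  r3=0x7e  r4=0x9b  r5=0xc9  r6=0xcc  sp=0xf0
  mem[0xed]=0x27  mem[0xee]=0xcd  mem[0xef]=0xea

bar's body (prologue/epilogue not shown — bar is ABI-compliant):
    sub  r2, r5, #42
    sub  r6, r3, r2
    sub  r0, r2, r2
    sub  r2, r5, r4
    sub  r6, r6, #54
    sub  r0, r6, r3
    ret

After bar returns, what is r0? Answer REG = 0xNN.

REG = 0x33

prologue: push r0 → mem[0xef]=0x33, sp=0xef
body[0] sub  r2, r5, #42 → r2=0x9f
body[1] sub  r6, r3, r2 → r6=0xdf
body[2] sub  r0, r2, r2 → r0=0x00
body[3] sub  r2, r5, r4 → r2=0x2e
body[4] sub  r6, r6, #54 → r6=0xa9
body[5] sub  r0, r6, r3 → r0=0x2b
epilogue: pop r0=0x33, sp=0xf0
r0 is callee-saved → restored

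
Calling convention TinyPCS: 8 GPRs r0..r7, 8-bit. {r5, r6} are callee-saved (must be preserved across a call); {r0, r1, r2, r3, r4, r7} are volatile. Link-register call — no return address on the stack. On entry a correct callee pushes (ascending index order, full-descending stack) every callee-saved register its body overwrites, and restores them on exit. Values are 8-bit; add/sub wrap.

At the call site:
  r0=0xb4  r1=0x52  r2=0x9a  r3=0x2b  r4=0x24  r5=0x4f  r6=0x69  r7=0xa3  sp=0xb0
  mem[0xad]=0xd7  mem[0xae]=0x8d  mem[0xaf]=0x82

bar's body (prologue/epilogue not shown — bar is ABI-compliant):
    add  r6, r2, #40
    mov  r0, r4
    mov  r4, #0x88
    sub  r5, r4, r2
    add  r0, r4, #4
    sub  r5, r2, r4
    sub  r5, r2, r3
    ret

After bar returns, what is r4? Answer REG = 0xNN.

REG = 0x88

prologue: push r5 -> mem[0xaf]=0x4f, sp=0xaf
prologue: push r6 -> mem[0xae]=0x69, sp=0xae
body[0] add  r6, r2, #40 -> r6=0xc2
body[1] mov  r0, r4 -> r0=0x24
body[2] mov  r4, #0x88 -> r4=0x88
body[3] sub  r5, r4, r2 -> r5=0xee
body[4] add  r0, r4, #4 -> r0=0x8c
body[5] sub  r5, r2, r4 -> r5=0x12
body[6] sub  r5, r2, r3 -> r5=0x6f
epilogue: pop r6=0x69, sp=0xaf
epilogue: pop r5=0x4f, sp=0xb0
r4 is caller-saved -> body value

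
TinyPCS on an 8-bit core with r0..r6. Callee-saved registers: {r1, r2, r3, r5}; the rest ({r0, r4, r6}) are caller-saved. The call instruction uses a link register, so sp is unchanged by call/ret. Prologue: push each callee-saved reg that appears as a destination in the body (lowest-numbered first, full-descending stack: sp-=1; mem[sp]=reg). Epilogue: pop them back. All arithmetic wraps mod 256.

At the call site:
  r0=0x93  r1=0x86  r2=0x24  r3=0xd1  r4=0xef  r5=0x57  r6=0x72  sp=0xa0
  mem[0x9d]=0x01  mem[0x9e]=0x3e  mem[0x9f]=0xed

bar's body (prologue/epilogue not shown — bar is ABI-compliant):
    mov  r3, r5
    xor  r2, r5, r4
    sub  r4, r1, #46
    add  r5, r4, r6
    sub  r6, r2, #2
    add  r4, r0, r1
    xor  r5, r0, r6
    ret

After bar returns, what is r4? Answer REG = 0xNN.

REG = 0x19

prologue: push r2 -> mem[0x9f]=0x24, sp=0x9f
prologue: push r3 -> mem[0x9e]=0xd1, sp=0x9e
prologue: push r5 -> mem[0x9d]=0x57, sp=0x9d
body[0] mov  r3, r5 -> r3=0x57
body[1] xor  r2, r5, r4 -> r2=0xb8
body[2] sub  r4, r1, #46 -> r4=0x58
body[3] add  r5, r4, r6 -> r5=0xca
body[4] sub  r6, r2, #2 -> r6=0xb6
body[5] add  r4, r0, r1 -> r4=0x19
body[6] xor  r5, r0, r6 -> r5=0x25
epilogue: pop r5=0x57, sp=0x9e
epilogue: pop r3=0xd1, sp=0x9f
epilogue: pop r2=0x24, sp=0xa0
r4 is caller-saved -> body value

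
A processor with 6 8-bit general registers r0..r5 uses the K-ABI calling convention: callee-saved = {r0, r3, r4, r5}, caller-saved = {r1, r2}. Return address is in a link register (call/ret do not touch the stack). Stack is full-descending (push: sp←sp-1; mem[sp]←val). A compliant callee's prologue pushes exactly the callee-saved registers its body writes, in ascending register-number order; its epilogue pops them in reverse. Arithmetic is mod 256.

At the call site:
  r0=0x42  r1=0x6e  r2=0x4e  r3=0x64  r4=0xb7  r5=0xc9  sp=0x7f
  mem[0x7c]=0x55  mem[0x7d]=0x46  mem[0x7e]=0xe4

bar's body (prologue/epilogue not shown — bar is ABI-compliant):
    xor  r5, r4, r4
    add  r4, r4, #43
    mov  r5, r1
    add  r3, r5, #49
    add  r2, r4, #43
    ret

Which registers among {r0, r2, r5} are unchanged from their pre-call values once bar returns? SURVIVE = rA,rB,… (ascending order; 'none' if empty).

SURVIVE = r0,r5

prologue: push r3 -> mem[0x7e]=0x64, sp=0x7e
prologue: push r4 -> mem[0x7d]=0xb7, sp=0x7d
prologue: push r5 -> mem[0x7c]=0xc9, sp=0x7c
body[0] xor  r5, r4, r4 -> r5=0x00
body[1] add  r4, r4, #43 -> r4=0xe2
body[2] mov  r5, r1 -> r5=0x6e
body[3] add  r3, r5, #49 -> r3=0x9f
body[4] add  r2, r4, #43 -> r2=0x0d
epilogue: pop r5=0xc9, sp=0x7d
epilogue: pop r4=0xb7, sp=0x7e
epilogue: pop r3=0x64, sp=0x7f
r0: callee-saved, written=False
r2: caller-saved, written=True
r5: callee-saved, written=True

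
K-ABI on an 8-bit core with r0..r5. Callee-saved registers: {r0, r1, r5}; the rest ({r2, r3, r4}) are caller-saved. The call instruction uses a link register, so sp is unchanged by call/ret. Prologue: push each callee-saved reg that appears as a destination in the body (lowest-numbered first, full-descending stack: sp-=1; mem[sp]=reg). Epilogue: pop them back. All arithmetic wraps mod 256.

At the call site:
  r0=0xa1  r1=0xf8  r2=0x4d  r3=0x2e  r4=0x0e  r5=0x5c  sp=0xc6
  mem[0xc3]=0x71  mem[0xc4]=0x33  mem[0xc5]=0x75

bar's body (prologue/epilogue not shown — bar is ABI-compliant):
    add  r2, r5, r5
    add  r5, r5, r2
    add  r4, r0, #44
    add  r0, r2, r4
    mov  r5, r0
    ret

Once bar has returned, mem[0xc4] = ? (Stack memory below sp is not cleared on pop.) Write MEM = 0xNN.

MEM = 0x5c

prologue: push r0 -> mem[0xc5]=0xa1, sp=0xc5
prologue: push r5 -> mem[0xc4]=0x5c, sp=0xc4
body[0] add  r2, r5, r5 -> r2=0xb8
body[1] add  r5, r5, r2 -> r5=0x14
body[2] add  r4, r0, #44 -> r4=0xcd
body[3] add  r0, r2, r4 -> r0=0x85
body[4] mov  r5, r0 -> r5=0x85
epilogue: pop r5=0x5c, sp=0xc5
epilogue: pop r0=0xa1, sp=0xc6
prologue pushed ['r0', 'r5'] at ['0xc5', '0xc4']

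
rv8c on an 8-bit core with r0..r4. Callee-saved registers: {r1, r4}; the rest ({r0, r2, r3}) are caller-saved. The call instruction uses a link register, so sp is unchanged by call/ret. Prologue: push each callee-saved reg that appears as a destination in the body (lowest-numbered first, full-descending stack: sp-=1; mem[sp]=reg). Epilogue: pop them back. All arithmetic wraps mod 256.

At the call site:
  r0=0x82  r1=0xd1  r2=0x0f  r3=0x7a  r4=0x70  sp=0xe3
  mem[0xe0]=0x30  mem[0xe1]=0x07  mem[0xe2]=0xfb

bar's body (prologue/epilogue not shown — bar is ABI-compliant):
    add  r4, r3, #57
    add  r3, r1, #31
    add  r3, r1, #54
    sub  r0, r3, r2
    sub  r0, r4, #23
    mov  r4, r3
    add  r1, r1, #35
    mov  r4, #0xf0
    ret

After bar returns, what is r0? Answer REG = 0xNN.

prologue: push r1 → mem[0xe2]=0xd1, sp=0xe2
prologue: push r4 → mem[0xe1]=0x70, sp=0xe1
body[0] add  r4, r3, #57 → r4=0xb3
body[1] add  r3, r1, #31 → r3=0xf0
body[2] add  r3, r1, #54 → r3=0x07
body[3] sub  r0, r3, r2 → r0=0xf8
body[4] sub  r0, r4, #23 → r0=0x9c
body[5] mov  r4, r3 → r4=0x07
body[6] add  r1, r1, #35 → r1=0xf4
body[7] mov  r4, #0xf0 → r4=0xf0
epilogue: pop r4=0x70, sp=0xe2
epilogue: pop r1=0xd1, sp=0xe3
r0 is caller-saved → body value

REG = 0x9c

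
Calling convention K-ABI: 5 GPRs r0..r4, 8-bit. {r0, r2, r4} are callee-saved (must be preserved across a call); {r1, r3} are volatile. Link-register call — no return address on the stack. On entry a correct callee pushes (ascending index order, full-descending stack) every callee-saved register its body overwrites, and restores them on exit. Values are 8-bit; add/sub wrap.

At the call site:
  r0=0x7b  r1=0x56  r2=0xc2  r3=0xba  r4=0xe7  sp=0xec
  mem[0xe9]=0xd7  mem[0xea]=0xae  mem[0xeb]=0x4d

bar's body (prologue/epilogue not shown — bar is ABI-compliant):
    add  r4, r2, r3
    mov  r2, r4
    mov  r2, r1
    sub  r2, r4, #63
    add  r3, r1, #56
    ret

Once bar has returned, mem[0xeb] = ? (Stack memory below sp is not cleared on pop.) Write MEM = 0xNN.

prologue: push r2 → mem[0xeb]=0xc2, sp=0xeb
prologue: push r4 → mem[0xea]=0xe7, sp=0xea
body[0] add  r4, r2, r3 → r4=0x7c
body[1] mov  r2, r4 → r2=0x7c
body[2] mov  r2, r1 → r2=0x56
body[3] sub  r2, r4, #63 → r2=0x3d
body[4] add  r3, r1, #56 → r3=0x8e
epilogue: pop r4=0xe7, sp=0xeb
epilogue: pop r2=0xc2, sp=0xec
prologue pushed ['r2', 'r4'] at ['0xeb', '0xea']

MEM = 0xc2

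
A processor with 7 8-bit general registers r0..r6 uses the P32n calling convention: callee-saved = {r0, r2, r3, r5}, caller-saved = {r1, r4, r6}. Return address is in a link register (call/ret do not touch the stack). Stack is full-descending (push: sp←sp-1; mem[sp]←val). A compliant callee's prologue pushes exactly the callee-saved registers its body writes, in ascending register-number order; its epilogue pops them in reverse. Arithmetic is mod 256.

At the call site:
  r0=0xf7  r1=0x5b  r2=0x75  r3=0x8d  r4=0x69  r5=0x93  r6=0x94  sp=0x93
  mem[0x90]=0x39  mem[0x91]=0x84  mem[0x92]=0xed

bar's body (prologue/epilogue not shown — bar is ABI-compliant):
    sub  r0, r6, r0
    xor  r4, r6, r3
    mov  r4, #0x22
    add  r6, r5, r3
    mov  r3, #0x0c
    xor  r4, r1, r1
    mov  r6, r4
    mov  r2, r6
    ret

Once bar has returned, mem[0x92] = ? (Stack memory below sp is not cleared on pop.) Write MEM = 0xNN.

prologue: push r0 -> mem[0x92]=0xf7, sp=0x92
prologue: push r2 -> mem[0x91]=0x75, sp=0x91
prologue: push r3 -> mem[0x90]=0x8d, sp=0x90
body[0] sub  r0, r6, r0 -> r0=0x9d
body[1] xor  r4, r6, r3 -> r4=0x19
body[2] mov  r4, #0x22 -> r4=0x22
body[3] add  r6, r5, r3 -> r6=0x20
body[4] mov  r3, #0x0c -> r3=0x0c
body[5] xor  r4, r1, r1 -> r4=0x00
body[6] mov  r6, r4 -> r6=0x00
body[7] mov  r2, r6 -> r2=0x00
epilogue: pop r3=0x8d, sp=0x91
epilogue: pop r2=0x75, sp=0x92
epilogue: pop r0=0xf7, sp=0x93
prologue pushed ['r0', 'r2', 'r3'] at ['0x92', '0x91', '0x90']

MEM = 0xf7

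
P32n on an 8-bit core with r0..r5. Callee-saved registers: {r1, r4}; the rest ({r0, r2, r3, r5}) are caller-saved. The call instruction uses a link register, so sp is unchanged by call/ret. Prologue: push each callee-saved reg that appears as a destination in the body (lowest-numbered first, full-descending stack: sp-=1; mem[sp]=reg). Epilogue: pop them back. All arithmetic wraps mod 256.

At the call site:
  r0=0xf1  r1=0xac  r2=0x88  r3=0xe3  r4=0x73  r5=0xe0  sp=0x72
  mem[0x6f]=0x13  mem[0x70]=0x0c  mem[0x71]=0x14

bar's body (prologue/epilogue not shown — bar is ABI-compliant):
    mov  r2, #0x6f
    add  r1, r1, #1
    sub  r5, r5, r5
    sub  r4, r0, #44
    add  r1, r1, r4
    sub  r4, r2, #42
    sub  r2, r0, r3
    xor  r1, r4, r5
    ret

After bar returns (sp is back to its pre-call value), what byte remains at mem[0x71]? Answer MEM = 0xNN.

MEM = 0xac

prologue: push r1 → mem[0x71]=0xac, sp=0x71
prologue: push r4 → mem[0x70]=0x73, sp=0x70
body[0] mov  r2, #0x6f → r2=0x6f
body[1] add  r1, r1, #1 → r1=0xad
body[2] sub  r5, r5, r5 → r5=0x00
body[3] sub  r4, r0, #44 → r4=0xc5
body[4] add  r1, r1, r4 → r1=0x72
body[5] sub  r4, r2, #42 → r4=0x45
body[6] sub  r2, r0, r3 → r2=0x0e
body[7] xor  r1, r4, r5 → r1=0x45
epilogue: pop r4=0x73, sp=0x71
epilogue: pop r1=0xac, sp=0x72
prologue pushed ['r1', 'r4'] at ['0x71', '0x70']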